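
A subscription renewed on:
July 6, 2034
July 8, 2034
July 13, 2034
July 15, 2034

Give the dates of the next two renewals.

July 20, 2034; July 22, 2034

The gap pattern 2, 5, 2 repeats every 2 events.
These are the Thursdays and Saturdays of each week.
Next Thursday: July 20, 2034.
The following Saturday is July 22, 2034.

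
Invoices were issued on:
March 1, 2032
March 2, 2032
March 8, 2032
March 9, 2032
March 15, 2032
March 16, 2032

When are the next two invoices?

March 22, 2032; March 23, 2032

Gaps: 1, 6, 1, 6, 1 days — not constant, but cyclic with period 2.
The events fall on every Monday and Tuesday.
Next Monday: March 22, 2032.
The following Tuesday is March 23, 2032.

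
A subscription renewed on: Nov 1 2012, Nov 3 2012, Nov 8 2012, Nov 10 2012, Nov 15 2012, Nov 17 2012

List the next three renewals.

Nov 22 2012, Nov 24 2012, Nov 29 2012

Every event lands on a Thursday or Saturday (gaps cycle 2, 5, 2, 5, 2).
So the schedule is: every Thursday and Saturday.
The following Thursday is Nov 22 2012.
The following Saturday is Nov 24 2012.
Next Thursday: Nov 29 2012.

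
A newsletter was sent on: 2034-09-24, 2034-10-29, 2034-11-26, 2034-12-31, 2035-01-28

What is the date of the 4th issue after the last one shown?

2035-05-27

Every date is a Sunday; gaps 35, 28, 35, 28 days.
Each is the last Sunday of its month (at least one falls on the 29th or later, ruling out '4th Sunday').
February 2035 ends with Sunday 2035-02-25.
March 2035 ends with Sunday 2035-03-25.
Last Sunday of April 2035: 2035-04-29.
Last Sunday of May 2035: 2035-05-27.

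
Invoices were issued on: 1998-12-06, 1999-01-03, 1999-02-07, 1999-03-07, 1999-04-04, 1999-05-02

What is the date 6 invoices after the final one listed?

1999-11-07

All dates are Sundays, 28, 35, 28, 28, 28 days apart.
Specifically, the 1st Sunday of each month.
1st Sunday of June 1999: 1999-06-06.
July 1999 — 1st Sunday is 1999-07-04.
1st Sunday of August 1999: 1999-08-01.
1st Sunday of September 1999: 1999-09-05.
1st Sunday of October 1999: 1999-10-03.
November 1999 — 1st Sunday is 1999-11-07.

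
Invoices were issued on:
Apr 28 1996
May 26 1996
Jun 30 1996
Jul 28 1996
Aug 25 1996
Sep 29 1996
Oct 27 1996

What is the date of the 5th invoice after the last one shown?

These are Sundays with 28, 35, 28, 28, 35, 28-day gaps.
Each is the final Sunday of its month — Jun 30 1996 is past the 28th, so '4th Sunday' doesn't fit.
Last Sunday of November 1996: Nov 24 1996.
December 1996 ends with Sunday Dec 29 1996.
Last Sunday of January 1997: Jan 26 1997.
February 1997 ends with Sunday Feb 23 1997.
Last Sunday of March 1997: Mar 30 1997.

Mar 30 1997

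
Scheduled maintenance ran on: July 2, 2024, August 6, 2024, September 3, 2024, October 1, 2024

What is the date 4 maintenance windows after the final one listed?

February 4, 2025

These are Tuesdays at 28- or 35-day spacing (35, 28, 28).
The pattern: 1st Tuesday of the month.
November 2024 — 1st Tuesday is November 5, 2024.
December 2024 — 1st Tuesday is December 3, 2024.
January 2025 — 1st Tuesday is January 7, 2025.
1st Tuesday of February 2025: February 4, 2025.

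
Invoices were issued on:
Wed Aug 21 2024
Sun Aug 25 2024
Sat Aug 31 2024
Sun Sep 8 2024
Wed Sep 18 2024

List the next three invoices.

Gaps: 4, 6, 8, 10 days — each gap is 2 larger than the previous one.
Next gap: 12 days. Wed Sep 18 2024 + 12 days = Mon Sep 30 2024.
Next gap: 14 days. Mon Sep 30 2024 + 14 days = Mon Oct 14 2024.
Next gap: 16 days. Mon Oct 14 2024 + 16 days = Wed Oct 30 2024.

Mon Sep 30 2024, Mon Oct 14 2024, Wed Oct 30 2024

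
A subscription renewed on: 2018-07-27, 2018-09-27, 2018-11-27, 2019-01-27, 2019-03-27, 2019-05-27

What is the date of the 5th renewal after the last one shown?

2020-03-27

The day-of-month is always 27 (62, 61, 61, 59, 61 days between events).
So this recurs on the 27th of every 2 months.
Next: July 2019 → 2019-07-27.
September 2019: 2019-09-27.
Next: November 2019 → 2019-11-27.
January 2020: 2020-01-27.
Next: March 2020 → 2020-03-27.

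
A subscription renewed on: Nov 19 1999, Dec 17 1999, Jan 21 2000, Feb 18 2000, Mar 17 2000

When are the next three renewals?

Apr 21 2000, May 19 2000, Jun 16 2000

Gaps: 28, 35, 28, 28 days — a mix of 28 and 35. Every date is a Friday.
Each is the 3rd Friday of its month.
3rd Friday of April 2000: Apr 21 2000.
3rd Friday of May 2000: May 19 2000.
3rd Friday of June 2000: Jun 16 2000.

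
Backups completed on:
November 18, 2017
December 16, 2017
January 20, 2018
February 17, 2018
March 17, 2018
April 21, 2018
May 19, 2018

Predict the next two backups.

June 16, 2018; July 21, 2018

Gaps: 28, 35, 28, 28, 35, 28 days — a mix of 28 and 35. Every date is a Saturday.
Each is the 3rd Saturday of its month.
June 2018 — 3rd Saturday is June 16, 2018.
July 2018 — 3rd Saturday is July 21, 2018.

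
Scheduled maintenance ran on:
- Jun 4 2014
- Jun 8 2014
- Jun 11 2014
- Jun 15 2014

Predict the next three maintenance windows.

Gaps: 4, 3, 4 days — not constant, but cyclic with period 2.
The events fall on every Wednesday and Sunday.
The following Wednesday is Jun 18 2014.
Next Sunday: Jun 22 2014.
The following Wednesday is Jun 25 2014.

Jun 18 2014, Jun 22 2014, Jun 25 2014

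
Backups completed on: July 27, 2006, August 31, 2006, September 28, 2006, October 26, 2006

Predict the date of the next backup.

These are Thursdays with 35, 28, 28-day gaps.
Each is the final Thursday of its month — August 31, 2006 is past the 28th, so '4th Thursday' doesn't fit.
Last Thursday of November 2006: November 30, 2006.

November 30, 2006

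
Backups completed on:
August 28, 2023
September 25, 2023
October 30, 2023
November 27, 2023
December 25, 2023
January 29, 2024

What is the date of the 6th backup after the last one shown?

These are Mondays with 28, 35, 28, 28, 35-day gaps.
Each is the final Monday of its month — October 30, 2023 is past the 28th, so '4th Monday' doesn't fit.
Last Monday of February 2024: February 26, 2024.
March 2024 ends with Monday March 25, 2024.
April 2024 ends with Monday April 29, 2024.
Last Monday of May 2024: May 27, 2024.
Last Monday of June 2024: June 24, 2024.
July 2024 ends with Monday July 29, 2024.

July 29, 2024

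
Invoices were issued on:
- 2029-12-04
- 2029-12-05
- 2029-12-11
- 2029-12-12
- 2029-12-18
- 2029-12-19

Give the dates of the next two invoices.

2029-12-25, 2029-12-26

The gap pattern 1, 6, 1, 6, 1 repeats every 2 events.
These are the Tuesdays and Wednesdays of each week.
The following Tuesday is 2029-12-25.
The following Wednesday is 2029-12-26.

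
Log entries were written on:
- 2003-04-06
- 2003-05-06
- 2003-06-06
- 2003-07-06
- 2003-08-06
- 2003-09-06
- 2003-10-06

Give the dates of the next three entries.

Gaps: 30, 31, 30, 31, 31, 30 days — not constant. Every event is on the 6th of the month.
Pattern: the 6th of each month.
Next: November 2003 → 2003-11-06.
Next: December 2003 → 2003-12-06.
January 2004: 2004-01-06.

2003-11-06, 2003-12-06, 2004-01-06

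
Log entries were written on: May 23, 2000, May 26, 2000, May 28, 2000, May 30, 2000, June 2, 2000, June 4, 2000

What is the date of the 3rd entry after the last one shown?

The gap pattern 3, 2, 2, 3, 2 repeats every 3 events.
These are the Tuesdays, Fridays and Sundays of each week.
Next Tuesday: June 6, 2000.
The following Friday is June 9, 2000.
Next Sunday: June 11, 2000.

June 11, 2000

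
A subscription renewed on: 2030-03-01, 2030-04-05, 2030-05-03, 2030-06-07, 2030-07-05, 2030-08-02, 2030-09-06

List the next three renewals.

2030-10-04, 2030-11-01, 2030-12-06

Gaps: 35, 28, 35, 28, 28, 35 days — a mix of 28 and 35. Every date is a Friday.
Each is the 1st Friday of its month.
1st Friday of October 2030: 2030-10-04.
1st Friday of November 2030: 2030-11-01.
1st Friday of December 2030: 2030-12-06.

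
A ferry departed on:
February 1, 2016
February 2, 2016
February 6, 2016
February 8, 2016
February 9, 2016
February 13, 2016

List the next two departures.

February 15, 2016; February 16, 2016

Every event lands on a Monday or Tuesday or Saturday (gaps cycle 1, 4, 2, 1, 4).
So the schedule is: every Monday, Tuesday and Saturday.
Next Monday: February 15, 2016.
Next Tuesday: February 16, 2016.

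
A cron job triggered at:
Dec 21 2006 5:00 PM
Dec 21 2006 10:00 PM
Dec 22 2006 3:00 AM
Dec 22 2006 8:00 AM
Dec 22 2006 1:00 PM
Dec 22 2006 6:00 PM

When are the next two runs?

Spacing: 5, 5, 5, 5, 5 h — constant 5 h.
Dec 22 2006 6:00 PM + 5 h = Dec 22 2006 11:00 PM.
Dec 22 2006 11:00 PM + 5 h = Dec 23 2006 4:00 AM.

Dec 22 2006 11:00 PM, Dec 23 2006 4:00 AM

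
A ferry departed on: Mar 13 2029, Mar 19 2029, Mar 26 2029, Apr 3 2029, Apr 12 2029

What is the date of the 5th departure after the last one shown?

The spacing grows by 1 each time: 6, 7, 8, 9 days.
Next gap: 10 days. Apr 12 2029 + 10 days = Apr 22 2029.
Next gap: 11 days. Apr 22 2029 + 11 days = May 3 2029.
Next gap: 12 days. May 3 2029 + 12 days = May 15 2029.
Next gap: 13 days. May 15 2029 + 13 days = May 28 2029.
Next gap: 14 days. May 28 2029 + 14 days = Jun 11 2029.

Jun 11 2029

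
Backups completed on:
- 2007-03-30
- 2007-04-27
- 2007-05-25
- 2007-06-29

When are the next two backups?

2007-07-27, 2007-08-31

Every date is a Friday; gaps 28, 28, 35 days.
Each is the last Friday of its month (at least one falls on the 29th or later, ruling out '4th Friday').
July 2007 ends with Friday 2007-07-27.
August 2007 ends with Friday 2007-08-31.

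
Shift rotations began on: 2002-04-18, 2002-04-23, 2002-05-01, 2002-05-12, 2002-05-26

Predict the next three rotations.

2002-06-12, 2002-07-02, 2002-07-25

Gaps: 5, 8, 11, 14 days — each gap is 3 larger than the previous one.
Next gap: 17 days. 2002-05-26 + 17 days = 2002-06-12.
Next gap: 20 days. 2002-06-12 + 20 days = 2002-07-02.
Next gap: 23 days. 2002-07-02 + 23 days = 2002-07-25.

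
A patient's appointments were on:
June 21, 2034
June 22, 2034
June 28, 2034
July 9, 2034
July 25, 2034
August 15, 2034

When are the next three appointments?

Gaps: 1, 6, 11, 16, 21 days — each gap is 5 larger than the previous one.
Next gap: 26 days. August 15, 2034 + 26 days = September 10, 2034.
Next gap: 31 days. September 10, 2034 + 31 days = October 11, 2034.
Next gap: 36 days. October 11, 2034 + 36 days = November 16, 2034.

September 10, 2034; October 11, 2034; November 16, 2034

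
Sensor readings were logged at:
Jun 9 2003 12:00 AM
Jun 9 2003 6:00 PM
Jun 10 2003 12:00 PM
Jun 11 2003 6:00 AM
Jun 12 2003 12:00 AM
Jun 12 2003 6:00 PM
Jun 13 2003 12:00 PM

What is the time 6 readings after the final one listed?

Jun 18 2003 12:00 AM

Spacing: 18, 18, 18, 18, 18, 18 h — constant 18 h.
Jun 13 2003 12:00 PM + 18 h = Jun 14 2003 6:00 AM.
Jun 14 2003 6:00 AM + 18 h = Jun 15 2003 12:00 AM.
Jun 15 2003 12:00 AM + 18 h = Jun 15 2003 6:00 PM.
Jun 15 2003 6:00 PM + 18 h = Jun 16 2003 12:00 PM.
Jun 16 2003 12:00 PM + 18 h = Jun 17 2003 6:00 AM.
Jun 17 2003 6:00 AM + 18 h = Jun 18 2003 12:00 AM.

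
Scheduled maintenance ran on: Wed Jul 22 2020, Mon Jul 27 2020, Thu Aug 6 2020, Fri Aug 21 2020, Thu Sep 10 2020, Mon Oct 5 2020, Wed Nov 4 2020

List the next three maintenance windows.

Intervals are 5, 10, 15, 20, 25, 30 days — an arithmetic progression with common difference 5.
Next gap: 35 days. Wed Nov 4 2020 + 35 days = Wed Dec 9 2020.
Next gap: 40 days. Wed Dec 9 2020 + 40 days = Mon Jan 18 2021.
Next gap: 45 days. Mon Jan 18 2021 + 45 days = Thu Mar 4 2021.

Wed Dec 9 2020, Mon Jan 18 2021, Thu Mar 4 2021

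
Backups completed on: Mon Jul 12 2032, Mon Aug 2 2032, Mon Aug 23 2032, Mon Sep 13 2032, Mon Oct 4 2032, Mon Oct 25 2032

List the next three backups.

Mon Nov 15 2032, Mon Dec 6 2032, Mon Dec 27 2032

The spacing is 21, 21, 21, 21, 21 days — always 21 days.
Mon Oct 25 2032 + 21 days = Mon Nov 15 2032.
Mon Nov 15 2032 + 21 days = Mon Dec 6 2032.
Mon Dec 6 2032 + 21 days = Mon Dec 27 2032.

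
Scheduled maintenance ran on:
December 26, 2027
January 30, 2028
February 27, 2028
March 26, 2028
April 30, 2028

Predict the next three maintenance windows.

May 28, 2028; June 25, 2028; July 30, 2028

Every date is a Sunday; gaps 35, 28, 28, 35 days.
Each is the last Sunday of its month (at least one falls on the 29th or later, ruling out '4th Sunday').
Last Sunday of May 2028: May 28, 2028.
June 2028 ends with Sunday June 25, 2028.
July 2028 ends with Sunday July 30, 2028.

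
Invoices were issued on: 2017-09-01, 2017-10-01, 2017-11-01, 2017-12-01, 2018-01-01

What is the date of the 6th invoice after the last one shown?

The day-of-month is always 1 (30, 31, 30, 31 days between events).
So this recurs on the 1st of each month.
Next: February 2018 → 2018-02-01.
Next: March 2018 → 2018-03-01.
April 2018: 2018-04-01.
May 2018: 2018-05-01.
Next: June 2018 → 2018-06-01.
July 2018: 2018-07-01.

2018-07-01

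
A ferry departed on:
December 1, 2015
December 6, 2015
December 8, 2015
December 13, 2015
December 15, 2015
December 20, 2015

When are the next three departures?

Gaps: 5, 2, 5, 2, 5 days — not constant, but cyclic with period 2.
The events fall on every Tuesday and Sunday.
Next Tuesday: December 22, 2015.
Next Sunday: December 27, 2015.
Next Tuesday: December 29, 2015.

December 22, 2015; December 27, 2015; December 29, 2015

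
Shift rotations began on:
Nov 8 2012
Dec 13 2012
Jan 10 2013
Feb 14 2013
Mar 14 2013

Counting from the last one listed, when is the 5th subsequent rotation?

Aug 8 2013

Gaps: 35, 28, 35, 28 days — a mix of 28 and 35. Every date is a Thursday.
Each is the 2nd Thursday of its month.
April 2013 — 2nd Thursday is Apr 11 2013.
May 2013 — 2nd Thursday is May 9 2013.
2nd Thursday of June 2013: Jun 13 2013.
2nd Thursday of July 2013: Jul 11 2013.
2nd Thursday of August 2013: Aug 8 2013.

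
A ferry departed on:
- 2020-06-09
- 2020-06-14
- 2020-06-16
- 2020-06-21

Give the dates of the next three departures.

2020-06-23, 2020-06-28, 2020-06-30

The gap pattern 5, 2, 5 repeats every 2 events.
These are the Tuesdays and Sundays of each week.
Next Tuesday: 2020-06-23.
Next Sunday: 2020-06-28.
The following Tuesday is 2020-06-30.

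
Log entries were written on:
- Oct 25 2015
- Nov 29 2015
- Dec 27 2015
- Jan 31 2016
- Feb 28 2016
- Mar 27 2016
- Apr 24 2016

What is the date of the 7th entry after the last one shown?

All Sundays; the gaps (35, 28, 35, 28, 28, 28) vary with month length.
This is the last Sunday of each month.
May 2016 ends with Sunday May 29 2016.
Last Sunday of June 2016: Jun 26 2016.
July 2016 ends with Sunday Jul 31 2016.
August 2016 ends with Sunday Aug 28 2016.
Last Sunday of September 2016: Sep 25 2016.
Last Sunday of October 2016: Oct 30 2016.
November 2016 ends with Sunday Nov 27 2016.

Nov 27 2016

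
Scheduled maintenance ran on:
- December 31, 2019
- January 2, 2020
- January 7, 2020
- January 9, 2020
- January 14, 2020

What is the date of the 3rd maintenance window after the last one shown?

January 23, 2020

Gaps: 2, 5, 2, 5 days — not constant, but cyclic with period 2.
The events fall on every Tuesday and Thursday.
The following Thursday is January 16, 2020.
The following Tuesday is January 21, 2020.
Next Thursday: January 23, 2020.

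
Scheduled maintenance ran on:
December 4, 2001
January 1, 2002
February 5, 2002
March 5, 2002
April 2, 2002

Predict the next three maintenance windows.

These are Tuesdays at 28- or 35-day spacing (28, 35, 28, 28).
The pattern: 1st Tuesday of the month.
May 2002 — 1st Tuesday is May 7, 2002.
June 2002 — 1st Tuesday is June 4, 2002.
1st Tuesday of July 2002: July 2, 2002.

May 7, 2002; June 4, 2002; July 2, 2002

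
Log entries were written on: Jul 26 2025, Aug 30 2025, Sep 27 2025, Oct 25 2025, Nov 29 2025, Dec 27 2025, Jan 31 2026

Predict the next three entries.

These are Saturdays with 35, 28, 28, 35, 28, 35-day gaps.
Each is the final Saturday of its month — Aug 30 2025 is past the 28th, so '4th Saturday' doesn't fit.
Last Saturday of February 2026: Feb 28 2026.
Last Saturday of March 2026: Mar 28 2026.
Last Saturday of April 2026: Apr 25 2026.

Feb 28 2026, Mar 28 2026, Apr 25 2026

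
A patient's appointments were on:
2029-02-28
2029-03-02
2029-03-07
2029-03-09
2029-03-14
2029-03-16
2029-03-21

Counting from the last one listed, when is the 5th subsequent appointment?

2029-04-06

Gaps: 2, 5, 2, 5, 2, 5 days — not constant, but cyclic with period 2.
The events fall on every Wednesday and Friday.
The following Friday is 2029-03-23.
Next Wednesday: 2029-03-28.
The following Friday is 2029-03-30.
The following Wednesday is 2029-04-04.
The following Friday is 2029-04-06.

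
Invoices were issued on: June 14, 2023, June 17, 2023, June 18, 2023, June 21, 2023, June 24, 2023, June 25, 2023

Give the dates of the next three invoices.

June 28, 2023; July 1, 2023; July 2, 2023

The gap pattern 3, 1, 3, 3, 1 repeats every 3 events.
These are the Wednesdays, Saturdays and Sundays of each week.
Next Wednesday: June 28, 2023.
The following Saturday is July 1, 2023.
The following Sunday is July 2, 2023.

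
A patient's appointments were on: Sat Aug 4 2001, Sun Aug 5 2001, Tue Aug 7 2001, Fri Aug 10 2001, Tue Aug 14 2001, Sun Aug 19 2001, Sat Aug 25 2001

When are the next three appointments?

Sat Sep 1 2001, Sun Sep 9 2001, Tue Sep 18 2001

Intervals are 1, 2, 3, 4, 5, 6 days — an arithmetic progression with common difference 1.
Next gap: 7 days. Sat Aug 25 2001 + 7 days = Sat Sep 1 2001.
Next gap: 8 days. Sat Sep 1 2001 + 8 days = Sun Sep 9 2001.
Next gap: 9 days. Sun Sep 9 2001 + 9 days = Tue Sep 18 2001.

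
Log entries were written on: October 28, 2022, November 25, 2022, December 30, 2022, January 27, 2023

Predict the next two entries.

February 24, 2023; March 31, 2023

These are Fridays with 28, 35, 28-day gaps.
Each is the final Friday of its month — December 30, 2022 is past the 28th, so '4th Friday' doesn't fit.
Last Friday of February 2023: February 24, 2023.
March 2023 ends with Friday March 31, 2023.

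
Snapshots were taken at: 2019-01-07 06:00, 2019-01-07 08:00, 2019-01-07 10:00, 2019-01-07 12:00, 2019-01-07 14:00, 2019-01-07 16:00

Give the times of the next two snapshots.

2019-01-07 18:00, 2019-01-07 20:00

Spacing: 2, 2, 2, 2, 2 h — constant 2 h.
2019-01-07 16:00 + 2 h = 2019-01-07 18:00.
2019-01-07 18:00 + 2 h = 2019-01-07 20:00.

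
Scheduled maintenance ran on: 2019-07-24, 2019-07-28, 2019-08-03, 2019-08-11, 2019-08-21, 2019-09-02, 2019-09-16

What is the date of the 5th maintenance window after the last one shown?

Gaps: 4, 6, 8, 10, 12, 14 days — each gap is 2 larger than the previous one.
Next gap: 16 days. 2019-09-16 + 16 days = 2019-10-02.
Next gap: 18 days. 2019-10-02 + 18 days = 2019-10-20.
Next gap: 20 days. 2019-10-20 + 20 days = 2019-11-09.
Next gap: 22 days. 2019-11-09 + 22 days = 2019-12-01.
Next gap: 24 days. 2019-12-01 + 24 days = 2019-12-25.

2019-12-25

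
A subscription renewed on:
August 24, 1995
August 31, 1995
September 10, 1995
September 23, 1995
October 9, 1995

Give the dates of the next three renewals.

The spacing grows by 3 each time: 7, 10, 13, 16 days.
Next gap: 19 days. October 9, 1995 + 19 days = October 28, 1995.
Next gap: 22 days. October 28, 1995 + 22 days = November 19, 1995.
Next gap: 25 days. November 19, 1995 + 25 days = December 14, 1995.

October 28, 1995; November 19, 1995; December 14, 1995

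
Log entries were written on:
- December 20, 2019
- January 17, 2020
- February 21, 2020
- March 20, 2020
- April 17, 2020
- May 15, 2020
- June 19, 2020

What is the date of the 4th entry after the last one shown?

October 16, 2020

These are Fridays at 28- or 35-day spacing (28, 35, 28, 28, 28, 35).
The pattern: 3rd Friday of the month.
3rd Friday of July 2020: July 17, 2020.
3rd Friday of August 2020: August 21, 2020.
September 2020 — 3rd Friday is September 18, 2020.
3rd Friday of October 2020: October 16, 2020.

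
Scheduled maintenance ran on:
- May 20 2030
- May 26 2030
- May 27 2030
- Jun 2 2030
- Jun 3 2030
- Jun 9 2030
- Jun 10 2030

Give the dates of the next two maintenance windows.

The gap pattern 6, 1, 6, 1, 6, 1 repeats every 2 events.
These are the Mondays and Sundays of each week.
Next Sunday: Jun 16 2030.
The following Monday is Jun 17 2030.

Jun 16 2030, Jun 17 2030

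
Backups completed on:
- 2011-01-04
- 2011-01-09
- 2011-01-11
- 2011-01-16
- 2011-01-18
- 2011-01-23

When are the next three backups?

2011-01-25, 2011-01-30, 2011-02-01

The gap pattern 5, 2, 5, 2, 5 repeats every 2 events.
These are the Tuesdays and Sundays of each week.
The following Tuesday is 2011-01-25.
The following Sunday is 2011-01-30.
The following Tuesday is 2011-02-01.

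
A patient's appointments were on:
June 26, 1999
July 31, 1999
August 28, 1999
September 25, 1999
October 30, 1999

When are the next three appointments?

November 27, 1999; December 25, 1999; January 29, 2000

These are Saturdays with 35, 28, 28, 35-day gaps.
Each is the final Saturday of its month — July 31, 1999 is past the 28th, so '4th Saturday' doesn't fit.
Last Saturday of November 1999: November 27, 1999.
Last Saturday of December 1999: December 25, 1999.
January 2000 ends with Saturday January 29, 2000.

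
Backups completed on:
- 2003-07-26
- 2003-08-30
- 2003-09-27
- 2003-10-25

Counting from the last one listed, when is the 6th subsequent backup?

Every date is a Saturday; gaps 35, 28, 28 days.
Each is the last Saturday of its month (at least one falls on the 29th or later, ruling out '4th Saturday').
Last Saturday of November 2003: 2003-11-29.
December 2003 ends with Saturday 2003-12-27.
Last Saturday of January 2004: 2004-01-31.
February 2004 ends with Saturday 2004-02-28.
March 2004 ends with Saturday 2004-03-27.
Last Saturday of April 2004: 2004-04-24.

2004-04-24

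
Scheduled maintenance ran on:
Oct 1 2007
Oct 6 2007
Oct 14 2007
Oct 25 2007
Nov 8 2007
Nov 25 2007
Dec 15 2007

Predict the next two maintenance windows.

Jan 7 2008, Feb 2 2008

Gaps: 5, 8, 11, 14, 17, 20 days — each gap is 3 larger than the previous one.
Next gap: 23 days. Dec 15 2007 + 23 days = Jan 7 2008.
Next gap: 26 days. Jan 7 2008 + 26 days = Feb 2 2008.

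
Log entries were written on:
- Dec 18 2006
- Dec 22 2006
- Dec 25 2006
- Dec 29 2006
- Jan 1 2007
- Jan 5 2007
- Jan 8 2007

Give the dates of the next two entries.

The gap pattern 4, 3, 4, 3, 4, 3 repeats every 2 events.
These are the Mondays and Fridays of each week.
Next Friday: Jan 12 2007.
The following Monday is Jan 15 2007.

Jan 12 2007, Jan 15 2007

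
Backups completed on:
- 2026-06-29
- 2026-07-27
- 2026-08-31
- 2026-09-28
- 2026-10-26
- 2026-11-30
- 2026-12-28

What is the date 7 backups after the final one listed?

These are Mondays with 28, 35, 28, 28, 35, 28-day gaps.
Each is the final Monday of its month — 2026-06-29 is past the 28th, so '4th Monday' doesn't fit.
Last Monday of January 2027: 2027-01-25.
February 2027 ends with Monday 2027-02-22.
Last Monday of March 2027: 2027-03-29.
Last Monday of April 2027: 2027-04-26.
Last Monday of May 2027: 2027-05-31.
June 2027 ends with Monday 2027-06-28.
July 2027 ends with Monday 2027-07-26.

2027-07-26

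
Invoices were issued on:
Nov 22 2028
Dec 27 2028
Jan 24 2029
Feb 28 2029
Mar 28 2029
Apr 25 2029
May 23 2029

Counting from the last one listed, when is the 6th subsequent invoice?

Nov 28 2029

Gaps: 35, 28, 35, 28, 28, 28 days — a mix of 28 and 35. Every date is a Wednesday.
Each is the 4th Wednesday of its month.
June 2029 — 4th Wednesday is Jun 27 2029.
July 2029 — 4th Wednesday is Jul 25 2029.
4th Wednesday of August 2029: Aug 22 2029.
September 2029 — 4th Wednesday is Sep 26 2029.
4th Wednesday of October 2029: Oct 24 2029.
November 2029 — 4th Wednesday is Nov 28 2029.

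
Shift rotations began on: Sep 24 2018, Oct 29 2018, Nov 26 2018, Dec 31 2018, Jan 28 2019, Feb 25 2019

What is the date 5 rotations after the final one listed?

Every date is a Monday; gaps 35, 28, 35, 28, 28 days.
Each is the last Monday of its month (at least one falls on the 29th or later, ruling out '4th Monday').
March 2019 ends with Monday Mar 25 2019.
April 2019 ends with Monday Apr 29 2019.
May 2019 ends with Monday May 27 2019.
Last Monday of June 2019: Jun 24 2019.
July 2019 ends with Monday Jul 29 2019.

Jul 29 2019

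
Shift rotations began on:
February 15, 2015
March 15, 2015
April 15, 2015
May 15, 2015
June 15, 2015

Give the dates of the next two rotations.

July 15, 2015; August 15, 2015

Gaps: 28, 31, 30, 31 days — not constant. Every event is on the 15th of the month.
Pattern: the 15th of each month.
Next: July 2015 → July 15, 2015.
Next: August 2015 → August 15, 2015.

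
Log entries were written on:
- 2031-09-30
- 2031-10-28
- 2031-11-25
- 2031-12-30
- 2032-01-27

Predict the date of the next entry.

2032-02-24

All Tuesdays; the gaps (28, 28, 35, 28) vary with month length.
This is the last Tuesday of each month.
February 2032 ends with Tuesday 2032-02-24.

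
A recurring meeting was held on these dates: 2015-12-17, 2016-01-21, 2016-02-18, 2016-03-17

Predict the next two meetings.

Gaps: 35, 28, 28 days — a mix of 28 and 35. Every date is a Thursday.
Each is the 3rd Thursday of its month.
3rd Thursday of April 2016: 2016-04-21.
May 2016 — 3rd Thursday is 2016-05-19.

2016-04-21, 2016-05-19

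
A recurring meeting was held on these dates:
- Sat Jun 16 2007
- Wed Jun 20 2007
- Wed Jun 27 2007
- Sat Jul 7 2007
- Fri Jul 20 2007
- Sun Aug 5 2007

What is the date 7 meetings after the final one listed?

The spacing grows by 3 each time: 4, 7, 10, 13, 16 days.
Next gap: 19 days. Sun Aug 5 2007 + 19 days = Fri Aug 24 2007.
Next gap: 22 days. Fri Aug 24 2007 + 22 days = Sat Sep 15 2007.
Next gap: 25 days. Sat Sep 15 2007 + 25 days = Wed Oct 10 2007.
Next gap: 28 days. Wed Oct 10 2007 + 28 days = Wed Nov 7 2007.
Next gap: 31 days. Wed Nov 7 2007 + 31 days = Sat Dec 8 2007.
Next gap: 34 days. Sat Dec 8 2007 + 34 days = Fri Jan 11 2008.
Next gap: 37 days. Fri Jan 11 2008 + 37 days = Sun Feb 17 2008.

Sun Feb 17 2008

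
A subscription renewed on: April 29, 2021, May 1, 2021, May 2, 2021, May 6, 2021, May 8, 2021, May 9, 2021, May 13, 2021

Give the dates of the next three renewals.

May 15, 2021; May 16, 2021; May 20, 2021

The gap pattern 2, 1, 4, 2, 1, 4 repeats every 3 events.
These are the Thursdays, Saturdays and Sundays of each week.
Next Saturday: May 15, 2021.
Next Sunday: May 16, 2021.
Next Thursday: May 20, 2021.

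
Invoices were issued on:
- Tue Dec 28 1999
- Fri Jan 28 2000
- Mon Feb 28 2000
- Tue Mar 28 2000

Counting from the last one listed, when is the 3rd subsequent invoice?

The day-of-month is always 28 (31, 31, 29 days between events).
So this recurs on the 28th of each month.
Next: April 2000 → Fri Apr 28 2000.
May 2000: Sun May 28 2000.
Next: June 2000 → Wed Jun 28 2000.

Wed Jun 28 2000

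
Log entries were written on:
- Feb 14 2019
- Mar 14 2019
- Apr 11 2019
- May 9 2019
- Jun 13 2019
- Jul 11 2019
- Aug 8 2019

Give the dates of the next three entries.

Sep 12 2019, Oct 10 2019, Nov 14 2019

Gaps: 28, 28, 28, 35, 28, 28 days — a mix of 28 and 35. Every date is a Thursday.
Each is the 2nd Thursday of its month.
September 2019 — 2nd Thursday is Sep 12 2019.
2nd Thursday of October 2019: Oct 10 2019.
November 2019 — 2nd Thursday is Nov 14 2019.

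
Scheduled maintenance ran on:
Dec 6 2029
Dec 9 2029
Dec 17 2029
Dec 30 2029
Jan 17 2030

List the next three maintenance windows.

Feb 9 2030, Mar 9 2030, Apr 11 2030

Intervals are 3, 8, 13, 18 days — an arithmetic progression with common difference 5.
Next gap: 23 days. Jan 17 2030 + 23 days = Feb 9 2030.
Next gap: 28 days. Feb 9 2030 + 28 days = Mar 9 2030.
Next gap: 33 days. Mar 9 2030 + 33 days = Apr 11 2030.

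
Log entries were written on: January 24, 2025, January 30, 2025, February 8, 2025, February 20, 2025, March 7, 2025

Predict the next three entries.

March 25, 2025; April 15, 2025; May 9, 2025

The spacing grows by 3 each time: 6, 9, 12, 15 days.
Next gap: 18 days. March 7, 2025 + 18 days = March 25, 2025.
Next gap: 21 days. March 25, 2025 + 21 days = April 15, 2025.
Next gap: 24 days. April 15, 2025 + 24 days = May 9, 2025.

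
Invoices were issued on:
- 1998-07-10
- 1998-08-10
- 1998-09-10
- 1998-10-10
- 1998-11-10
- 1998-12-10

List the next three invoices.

1999-01-10, 1999-02-10, 1999-03-10

Gaps: 31, 31, 30, 31, 30 days — not constant. Every event is on the 10th of the month.
Pattern: the 10th of each month.
Next: January 1999 → 1999-01-10.
Next: February 1999 → 1999-02-10.
March 1999: 1999-03-10.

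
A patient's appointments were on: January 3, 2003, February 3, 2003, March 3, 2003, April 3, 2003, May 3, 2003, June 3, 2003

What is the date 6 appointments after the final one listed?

December 3, 2003

The day-of-month is always 3 (31, 28, 31, 30, 31 days between events).
So this recurs on the 3rd of each month.
Next: July 2003 → July 3, 2003.
August 2003: August 3, 2003.
Next: September 2003 → September 3, 2003.
October 2003: October 3, 2003.
November 2003: November 3, 2003.
December 2003: December 3, 2003.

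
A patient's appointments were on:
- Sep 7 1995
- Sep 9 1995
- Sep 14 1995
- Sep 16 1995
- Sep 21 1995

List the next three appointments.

Gaps: 2, 5, 2, 5 days — not constant, but cyclic with period 2.
The events fall on every Thursday and Saturday.
The following Saturday is Sep 23 1995.
The following Thursday is Sep 28 1995.
Next Saturday: Sep 30 1995.

Sep 23 1995, Sep 28 1995, Sep 30 1995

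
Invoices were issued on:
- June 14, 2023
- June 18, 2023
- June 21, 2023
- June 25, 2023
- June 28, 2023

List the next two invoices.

Every event lands on a Wednesday or Sunday (gaps cycle 4, 3, 4, 3).
So the schedule is: every Wednesday and Sunday.
The following Sunday is July 2, 2023.
Next Wednesday: July 5, 2023.

July 2, 2023; July 5, 2023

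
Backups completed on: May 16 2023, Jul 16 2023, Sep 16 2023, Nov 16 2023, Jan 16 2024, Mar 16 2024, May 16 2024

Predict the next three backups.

Jul 16 2024, Sep 16 2024, Nov 16 2024

Each date is the 16th; the gaps (61, 62, 61, 61, 60, 61) track the month lengths.
The rule is the 16th of every 2 months.
Next: July 2024 → Jul 16 2024.
Next: September 2024 → Sep 16 2024.
November 2024: Nov 16 2024.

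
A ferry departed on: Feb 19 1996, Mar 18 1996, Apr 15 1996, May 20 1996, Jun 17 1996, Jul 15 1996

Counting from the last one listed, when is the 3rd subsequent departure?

Oct 21 1996

These are Mondays at 28- or 35-day spacing (28, 28, 35, 28, 28).
The pattern: 3rd Monday of the month.
3rd Monday of August 1996: Aug 19 1996.
September 1996 — 3rd Monday is Sep 16 1996.
October 1996 — 3rd Monday is Oct 21 1996.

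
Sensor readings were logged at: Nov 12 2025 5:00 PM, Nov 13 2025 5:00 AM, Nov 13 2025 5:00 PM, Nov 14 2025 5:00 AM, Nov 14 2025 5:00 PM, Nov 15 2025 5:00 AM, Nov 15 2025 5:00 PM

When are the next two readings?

Nov 16 2025 5:00 AM, Nov 16 2025 5:00 PM

Gaps: 12, 12, 12, 12, 12, 12 hours — each event is 12 hours after the previous one.
Nov 15 2025 5:00 PM + 12 h = Nov 16 2025 5:00 AM.
Nov 16 2025 5:00 AM + 12 h = Nov 16 2025 5:00 PM.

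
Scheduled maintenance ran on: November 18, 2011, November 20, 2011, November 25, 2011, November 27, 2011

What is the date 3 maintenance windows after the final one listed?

December 9, 2011

Gaps: 2, 5, 2 days — not constant, but cyclic with period 2.
The events fall on every Friday and Sunday.
Next Friday: December 2, 2011.
Next Sunday: December 4, 2011.
The following Friday is December 9, 2011.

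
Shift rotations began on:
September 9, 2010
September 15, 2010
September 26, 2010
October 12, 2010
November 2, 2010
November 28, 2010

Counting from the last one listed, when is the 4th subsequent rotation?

Gaps: 6, 11, 16, 21, 26 days — each gap is 5 larger than the previous one.
Next gap: 31 days. November 28, 2010 + 31 days = December 29, 2010.
Next gap: 36 days. December 29, 2010 + 36 days = February 3, 2011.
Next gap: 41 days. February 3, 2011 + 41 days = March 16, 2011.
Next gap: 46 days. March 16, 2011 + 46 days = May 1, 2011.

May 1, 2011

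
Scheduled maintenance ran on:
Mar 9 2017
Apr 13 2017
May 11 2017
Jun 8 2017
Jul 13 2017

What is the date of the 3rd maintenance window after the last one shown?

Oct 12 2017

Gaps: 35, 28, 28, 35 days — a mix of 28 and 35. Every date is a Thursday.
Each is the 2nd Thursday of its month.
2nd Thursday of August 2017: Aug 10 2017.
September 2017 — 2nd Thursday is Sep 14 2017.
October 2017 — 2nd Thursday is Oct 12 2017.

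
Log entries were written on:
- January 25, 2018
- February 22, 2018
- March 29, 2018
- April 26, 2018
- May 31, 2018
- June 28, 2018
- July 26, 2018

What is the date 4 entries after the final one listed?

Every date is a Thursday; gaps 28, 35, 28, 35, 28, 28 days.
Each is the last Thursday of its month (at least one falls on the 29th or later, ruling out '4th Thursday').
Last Thursday of August 2018: August 30, 2018.
September 2018 ends with Thursday September 27, 2018.
October 2018 ends with Thursday October 25, 2018.
November 2018 ends with Thursday November 29, 2018.

November 29, 2018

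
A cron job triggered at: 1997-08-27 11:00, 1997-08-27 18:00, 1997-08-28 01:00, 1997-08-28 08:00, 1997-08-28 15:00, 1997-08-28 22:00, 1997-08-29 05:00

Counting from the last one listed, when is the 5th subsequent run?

1997-08-30 16:00

Gaps: 7, 7, 7, 7, 7, 7 hours — each event is 7 hours after the previous one.
1997-08-29 05:00 + 7 h = 1997-08-29 12:00.
1997-08-29 12:00 + 7 h = 1997-08-29 19:00.
1997-08-29 19:00 + 7 h = 1997-08-30 02:00.
1997-08-30 02:00 + 7 h = 1997-08-30 09:00.
1997-08-30 09:00 + 7 h = 1997-08-30 16:00.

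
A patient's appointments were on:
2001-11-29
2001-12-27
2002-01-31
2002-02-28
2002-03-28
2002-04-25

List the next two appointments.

All Thursdays; the gaps (28, 35, 28, 28, 28) vary with month length.
This is the last Thursday of each month.
Last Thursday of May 2002: 2002-05-30.
June 2002 ends with Thursday 2002-06-27.

2002-05-30, 2002-06-27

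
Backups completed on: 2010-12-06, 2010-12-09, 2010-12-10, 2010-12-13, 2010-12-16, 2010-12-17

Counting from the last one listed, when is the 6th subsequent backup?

2010-12-31

Gaps: 3, 1, 3, 3, 1 days — not constant, but cyclic with period 3.
The events fall on every Monday, Thursday and Friday.
Next Monday: 2010-12-20.
The following Thursday is 2010-12-23.
The following Friday is 2010-12-24.
The following Monday is 2010-12-27.
Next Thursday: 2010-12-30.
Next Friday: 2010-12-31.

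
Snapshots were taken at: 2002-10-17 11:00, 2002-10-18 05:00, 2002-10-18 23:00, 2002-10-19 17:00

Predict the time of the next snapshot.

Gaps: 18, 18, 18 hours — each event is 18 hours after the previous one.
2002-10-19 17:00 + 18 h = 2002-10-20 11:00.

2002-10-20 11:00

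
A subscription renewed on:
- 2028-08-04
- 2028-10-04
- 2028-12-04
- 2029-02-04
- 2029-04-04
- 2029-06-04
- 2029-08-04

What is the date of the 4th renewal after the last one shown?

Gaps: 61, 61, 62, 59, 61, 61 days — not constant. Every event is on the 4th of the month.
Pattern: the 4th of every 2 months.
Next: October 2029 → 2029-10-04.
December 2029: 2029-12-04.
February 2030: 2030-02-04.
Next: April 2030 → 2030-04-04.

2030-04-04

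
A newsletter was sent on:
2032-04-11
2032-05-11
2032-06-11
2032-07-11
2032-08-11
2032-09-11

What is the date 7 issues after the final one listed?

2033-04-11

Gaps: 30, 31, 30, 31, 31 days — not constant. Every event is on the 11th of the month.
Pattern: the 11th of each month.
Next: October 2032 → 2032-10-11.
Next: November 2032 → 2032-11-11.
Next: December 2032 → 2032-12-11.
Next: January 2033 → 2033-01-11.
Next: February 2033 → 2033-02-11.
March 2033: 2033-03-11.
Next: April 2033 → 2033-04-11.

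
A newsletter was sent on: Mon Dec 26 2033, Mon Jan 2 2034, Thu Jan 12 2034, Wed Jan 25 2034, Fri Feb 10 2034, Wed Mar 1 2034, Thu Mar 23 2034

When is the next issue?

Mon Apr 17 2034

The spacing grows by 3 each time: 7, 10, 13, 16, 19, 22 days.
Next gap: 25 days. Thu Mar 23 2034 + 25 days = Mon Apr 17 2034.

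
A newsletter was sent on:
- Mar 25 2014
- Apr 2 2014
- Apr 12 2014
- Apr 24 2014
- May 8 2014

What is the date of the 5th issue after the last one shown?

The spacing grows by 2 each time: 8, 10, 12, 14 days.
Next gap: 16 days. May 8 2014 + 16 days = May 24 2014.
Next gap: 18 days. May 24 2014 + 18 days = Jun 11 2014.
Next gap: 20 days. Jun 11 2014 + 20 days = Jul 1 2014.
Next gap: 22 days. Jul 1 2014 + 22 days = Jul 23 2014.
Next gap: 24 days. Jul 23 2014 + 24 days = Aug 16 2014.

Aug 16 2014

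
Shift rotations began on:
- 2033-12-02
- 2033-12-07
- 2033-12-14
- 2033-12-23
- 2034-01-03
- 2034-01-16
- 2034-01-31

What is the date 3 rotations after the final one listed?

Intervals are 5, 7, 9, 11, 13, 15 days — an arithmetic progression with common difference 2.
Next gap: 17 days. 2034-01-31 + 17 days = 2034-02-17.
Next gap: 19 days. 2034-02-17 + 19 days = 2034-03-08.
Next gap: 21 days. 2034-03-08 + 21 days = 2034-03-29.

2034-03-29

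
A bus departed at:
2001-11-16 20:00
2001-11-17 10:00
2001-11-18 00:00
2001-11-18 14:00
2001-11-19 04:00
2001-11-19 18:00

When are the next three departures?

Spacing: 14, 14, 14, 14, 14 h — constant 14 h.
2001-11-19 18:00 + 14 h = 2001-11-20 08:00.
2001-11-20 08:00 + 14 h = 2001-11-20 22:00.
2001-11-20 22:00 + 14 h = 2001-11-21 12:00.

2001-11-20 08:00, 2001-11-20 22:00, 2001-11-21 12:00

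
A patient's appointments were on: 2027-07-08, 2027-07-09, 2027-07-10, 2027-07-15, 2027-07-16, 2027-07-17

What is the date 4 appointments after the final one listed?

The gap pattern 1, 1, 5, 1, 1 repeats every 3 events.
These are the Thursdays, Fridays and Saturdays of each week.
The following Thursday is 2027-07-22.
The following Friday is 2027-07-23.
The following Saturday is 2027-07-24.
The following Thursday is 2027-07-29.

2027-07-29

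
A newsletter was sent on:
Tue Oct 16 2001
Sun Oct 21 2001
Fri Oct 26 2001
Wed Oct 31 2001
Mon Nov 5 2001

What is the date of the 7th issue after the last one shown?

Gaps between consecutive events: 5, 5, 5, 5 days — a constant 5-day interval.
Mon Nov 5 2001 + 5 days = Sat Nov 10 2001.
Sat Nov 10 2001 + 5 days = Thu Nov 15 2001.
Thu Nov 15 2001 + 5 days = Tue Nov 20 2001.
Tue Nov 20 2001 + 5 days = Sun Nov 25 2001.
Sun Nov 25 2001 + 5 days = Fri Nov 30 2001.
Fri Nov 30 2001 + 5 days = Wed Dec 5 2001.
Wed Dec 5 2001 + 5 days = Mon Dec 10 2001.

Mon Dec 10 2001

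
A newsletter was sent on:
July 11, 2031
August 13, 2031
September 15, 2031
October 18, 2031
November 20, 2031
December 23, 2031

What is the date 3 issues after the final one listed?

The spacing is 33, 33, 33, 33, 33 days — always 33 days.
December 23, 2031 + 33 days = January 25, 2032.
January 25, 2032 + 33 days = February 27, 2032.
February 27, 2032 + 33 days = March 31, 2032.

March 31, 2032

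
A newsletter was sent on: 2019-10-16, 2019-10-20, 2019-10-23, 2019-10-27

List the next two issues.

2019-10-30, 2019-11-03

Every event lands on a Wednesday or Sunday (gaps cycle 4, 3, 4).
So the schedule is: every Wednesday and Sunday.
Next Wednesday: 2019-10-30.
The following Sunday is 2019-11-03.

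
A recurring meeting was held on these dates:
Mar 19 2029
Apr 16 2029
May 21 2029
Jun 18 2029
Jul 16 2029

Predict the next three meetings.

These are Mondays at 28- or 35-day spacing (28, 35, 28, 28).
The pattern: 3rd Monday of the month.
August 2029 — 3rd Monday is Aug 20 2029.
3rd Monday of September 2029: Sep 17 2029.
October 2029 — 3rd Monday is Oct 15 2029.

Aug 20 2029, Sep 17 2029, Oct 15 2029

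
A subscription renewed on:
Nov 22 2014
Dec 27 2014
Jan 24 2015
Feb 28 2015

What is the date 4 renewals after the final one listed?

Gaps: 35, 28, 35 days — a mix of 28 and 35. Every date is a Saturday.
Each is the 4th Saturday of its month.
March 2015 — 4th Saturday is Mar 28 2015.
4th Saturday of April 2015: Apr 25 2015.
4th Saturday of May 2015: May 23 2015.
June 2015 — 4th Saturday is Jun 27 2015.

Jun 27 2015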